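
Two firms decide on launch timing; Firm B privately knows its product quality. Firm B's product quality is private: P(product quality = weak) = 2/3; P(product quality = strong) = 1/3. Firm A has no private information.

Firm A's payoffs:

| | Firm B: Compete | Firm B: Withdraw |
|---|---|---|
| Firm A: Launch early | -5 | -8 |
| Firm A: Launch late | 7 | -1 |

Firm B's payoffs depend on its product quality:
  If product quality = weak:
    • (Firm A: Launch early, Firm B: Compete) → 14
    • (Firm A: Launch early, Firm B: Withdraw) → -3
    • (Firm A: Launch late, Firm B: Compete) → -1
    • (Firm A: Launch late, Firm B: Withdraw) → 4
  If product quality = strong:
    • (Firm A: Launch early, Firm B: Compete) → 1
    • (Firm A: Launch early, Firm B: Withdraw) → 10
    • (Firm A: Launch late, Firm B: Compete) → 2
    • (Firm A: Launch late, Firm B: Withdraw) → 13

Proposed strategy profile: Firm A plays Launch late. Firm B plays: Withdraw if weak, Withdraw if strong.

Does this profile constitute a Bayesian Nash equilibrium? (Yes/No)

Yes

Firm A plays Launch late: E[Launch late] = 2/3·(-1) + 1/3·(-1) = -1; E[Launch early] = -8. Best-responding. ✓
Firm B (product quality weak), facing Launch late: Compete gives -1, Withdraw gives 4. Proposed Withdraw is best. ✓
Firm B (product quality strong), facing Launch late: Compete gives 2, Withdraw gives 13. Proposed Withdraw is best. ✓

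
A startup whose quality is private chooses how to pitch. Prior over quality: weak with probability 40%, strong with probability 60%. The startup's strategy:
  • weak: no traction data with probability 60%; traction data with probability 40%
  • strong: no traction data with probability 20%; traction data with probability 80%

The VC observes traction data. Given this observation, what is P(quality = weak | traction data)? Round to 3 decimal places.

0.250

Apply Bayes' rule using the sender's strategy as the likelihood.
P(traction data) = 0.4·0.4 + 0.6·0.8 = 0.64
P(weak | traction data) = (0.4·0.4) / 0.64 = 0.16 / 0.64 = 0.25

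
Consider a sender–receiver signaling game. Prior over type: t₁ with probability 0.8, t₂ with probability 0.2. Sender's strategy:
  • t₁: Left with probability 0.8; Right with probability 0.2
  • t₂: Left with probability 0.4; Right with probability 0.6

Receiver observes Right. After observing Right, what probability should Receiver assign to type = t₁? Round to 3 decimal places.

0.571

P(Right) = 0.8·0.2 + 0.2·0.6 = 0.28
P(t₁ | Right) = (0.8·0.2) / 0.28 = 0.16 / 0.28 = 0.571429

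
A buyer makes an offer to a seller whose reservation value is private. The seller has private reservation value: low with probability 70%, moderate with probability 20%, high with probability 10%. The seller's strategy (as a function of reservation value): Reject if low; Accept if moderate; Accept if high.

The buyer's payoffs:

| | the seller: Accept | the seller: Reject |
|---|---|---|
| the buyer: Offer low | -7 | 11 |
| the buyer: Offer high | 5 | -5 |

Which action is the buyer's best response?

Offer low

E[Offer low] = 0.7·(11) + 0.2·(-7) + 0.1·(-7) = 5.6
E[Offer high] = 0.7·(-5) + 0.2·(5) + 0.1·(5) = -2
Best response: Offer low (5.6 is the largest).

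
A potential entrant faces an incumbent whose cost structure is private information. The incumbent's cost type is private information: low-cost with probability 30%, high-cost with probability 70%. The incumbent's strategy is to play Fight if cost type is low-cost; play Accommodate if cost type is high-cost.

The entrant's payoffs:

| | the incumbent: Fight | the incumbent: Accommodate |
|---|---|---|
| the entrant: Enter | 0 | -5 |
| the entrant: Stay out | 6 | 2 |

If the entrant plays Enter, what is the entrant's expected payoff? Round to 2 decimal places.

E[Enter] = 0.3·0 + 0.7·(-5) = 0 + (-3.5) = -3.5

-3.50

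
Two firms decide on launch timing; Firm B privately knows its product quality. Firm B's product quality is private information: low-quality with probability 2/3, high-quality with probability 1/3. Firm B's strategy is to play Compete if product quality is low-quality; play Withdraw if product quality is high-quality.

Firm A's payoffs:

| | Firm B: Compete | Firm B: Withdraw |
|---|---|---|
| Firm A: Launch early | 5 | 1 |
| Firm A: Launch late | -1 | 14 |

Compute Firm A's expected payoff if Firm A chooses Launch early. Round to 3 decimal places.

E[Launch early] = 2/3·5 + 1/3·1 = 10/3 + 1/3 = 11/3

3.667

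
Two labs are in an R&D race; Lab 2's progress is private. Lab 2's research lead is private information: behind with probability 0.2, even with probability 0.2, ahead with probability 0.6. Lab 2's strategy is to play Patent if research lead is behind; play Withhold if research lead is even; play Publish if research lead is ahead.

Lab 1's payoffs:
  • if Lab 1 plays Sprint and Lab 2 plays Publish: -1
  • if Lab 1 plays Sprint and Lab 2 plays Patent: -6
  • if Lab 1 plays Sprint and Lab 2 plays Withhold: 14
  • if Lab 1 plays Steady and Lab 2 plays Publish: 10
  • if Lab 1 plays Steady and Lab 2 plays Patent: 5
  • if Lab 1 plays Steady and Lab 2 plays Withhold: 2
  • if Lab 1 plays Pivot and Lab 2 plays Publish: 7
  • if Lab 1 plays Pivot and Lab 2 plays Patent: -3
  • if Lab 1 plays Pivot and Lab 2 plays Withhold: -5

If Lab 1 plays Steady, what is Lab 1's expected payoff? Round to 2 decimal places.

Take the expectation over Lab 2's research lead, weighting each type's action by its prior probability.
E[Steady] = 0.2·5 + 0.2·2 + 0.6·10 = 1 + 0.4 + 6 = 7.4

7.40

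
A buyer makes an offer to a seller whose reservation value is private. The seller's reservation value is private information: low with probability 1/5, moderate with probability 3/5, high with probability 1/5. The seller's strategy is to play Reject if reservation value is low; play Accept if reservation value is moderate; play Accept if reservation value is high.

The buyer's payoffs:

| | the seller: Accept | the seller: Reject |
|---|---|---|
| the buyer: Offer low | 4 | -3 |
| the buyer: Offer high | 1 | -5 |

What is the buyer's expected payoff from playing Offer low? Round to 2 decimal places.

Take the expectation over the seller's reservation value, weighting each type's action by its prior probability.
E[Offer low] = 1/5·(-3) + 3/5·4 + 1/5·4 = (-3/5) + 12/5 + 4/5 = 13/5

2.60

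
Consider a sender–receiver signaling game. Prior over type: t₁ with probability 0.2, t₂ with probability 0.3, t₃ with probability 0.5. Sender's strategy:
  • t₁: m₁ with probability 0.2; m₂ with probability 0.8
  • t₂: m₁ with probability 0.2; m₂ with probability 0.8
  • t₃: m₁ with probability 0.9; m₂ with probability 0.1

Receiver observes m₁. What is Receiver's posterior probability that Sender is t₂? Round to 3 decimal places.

0.109

Apply Bayes' rule using the sender's strategy as the likelihood.
P(m₁) = 0.2·0.2 + 0.3·0.2 + 0.5·0.9 = 0.55
P(t₂ | m₁) = (0.3·0.2) / 0.55 = 0.06 / 0.55 = 0.109091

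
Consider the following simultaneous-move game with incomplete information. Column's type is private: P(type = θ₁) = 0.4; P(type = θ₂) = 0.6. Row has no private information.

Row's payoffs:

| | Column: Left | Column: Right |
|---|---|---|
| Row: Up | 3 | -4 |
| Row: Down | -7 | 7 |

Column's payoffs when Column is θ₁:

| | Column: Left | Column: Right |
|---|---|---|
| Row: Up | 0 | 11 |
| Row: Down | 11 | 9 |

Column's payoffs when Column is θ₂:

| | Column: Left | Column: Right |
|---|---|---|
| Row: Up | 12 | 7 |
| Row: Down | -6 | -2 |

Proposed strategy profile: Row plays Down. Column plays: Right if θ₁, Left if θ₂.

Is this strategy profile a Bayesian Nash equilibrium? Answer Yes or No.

No

Row plays Down: E[Down] = 0.4·(7) + 0.6·(-7) = -1.4; E[Up] = 0.2. Not best-responding. ✗
Column (type θ₁), facing Down: Left gives 11, Right gives 9. Proposed Right is not best — profitable deviation exists. ✗
Column (type θ₂), facing Down: Left gives -6, Right gives -2. Proposed Left is not best — profitable deviation exists. ✗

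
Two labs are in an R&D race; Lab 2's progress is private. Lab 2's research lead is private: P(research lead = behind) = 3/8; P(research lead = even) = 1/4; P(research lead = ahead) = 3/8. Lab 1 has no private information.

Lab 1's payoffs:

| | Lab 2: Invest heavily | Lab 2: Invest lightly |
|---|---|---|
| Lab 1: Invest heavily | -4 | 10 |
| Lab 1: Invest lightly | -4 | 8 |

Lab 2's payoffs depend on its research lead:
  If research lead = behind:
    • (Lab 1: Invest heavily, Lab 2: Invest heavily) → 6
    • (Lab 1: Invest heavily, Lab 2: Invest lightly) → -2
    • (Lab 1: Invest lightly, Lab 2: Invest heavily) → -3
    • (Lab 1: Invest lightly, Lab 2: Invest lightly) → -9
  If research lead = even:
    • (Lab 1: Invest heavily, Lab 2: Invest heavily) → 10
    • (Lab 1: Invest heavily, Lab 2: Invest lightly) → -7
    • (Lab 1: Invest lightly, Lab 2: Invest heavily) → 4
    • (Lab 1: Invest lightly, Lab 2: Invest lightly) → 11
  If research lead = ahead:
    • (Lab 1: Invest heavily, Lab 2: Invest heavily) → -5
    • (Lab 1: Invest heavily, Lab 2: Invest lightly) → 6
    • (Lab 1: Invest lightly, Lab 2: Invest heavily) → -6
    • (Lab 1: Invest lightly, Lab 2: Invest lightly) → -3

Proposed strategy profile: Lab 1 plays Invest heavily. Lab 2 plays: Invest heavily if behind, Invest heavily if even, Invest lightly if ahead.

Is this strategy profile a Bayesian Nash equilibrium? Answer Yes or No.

Lab 1 plays Invest heavily: E[Invest heavily] = 3/8·(-4) + 1/4·(-4) + 3/8·(10) = 5/4; E[Invest lightly] = 1/2. Best-responding. ✓
Lab 2 (research lead behind), facing Invest heavily: Invest heavily gives 6, Invest lightly gives -2. Proposed Invest heavily is best. ✓
Lab 2 (research lead even), facing Invest heavily: Invest heavily gives 10, Invest lightly gives -7. Proposed Invest heavily is best. ✓
Lab 2 (research lead ahead), facing Invest heavily: Invest heavily gives -5, Invest lightly gives 6. Proposed Invest lightly is best. ✓

Yes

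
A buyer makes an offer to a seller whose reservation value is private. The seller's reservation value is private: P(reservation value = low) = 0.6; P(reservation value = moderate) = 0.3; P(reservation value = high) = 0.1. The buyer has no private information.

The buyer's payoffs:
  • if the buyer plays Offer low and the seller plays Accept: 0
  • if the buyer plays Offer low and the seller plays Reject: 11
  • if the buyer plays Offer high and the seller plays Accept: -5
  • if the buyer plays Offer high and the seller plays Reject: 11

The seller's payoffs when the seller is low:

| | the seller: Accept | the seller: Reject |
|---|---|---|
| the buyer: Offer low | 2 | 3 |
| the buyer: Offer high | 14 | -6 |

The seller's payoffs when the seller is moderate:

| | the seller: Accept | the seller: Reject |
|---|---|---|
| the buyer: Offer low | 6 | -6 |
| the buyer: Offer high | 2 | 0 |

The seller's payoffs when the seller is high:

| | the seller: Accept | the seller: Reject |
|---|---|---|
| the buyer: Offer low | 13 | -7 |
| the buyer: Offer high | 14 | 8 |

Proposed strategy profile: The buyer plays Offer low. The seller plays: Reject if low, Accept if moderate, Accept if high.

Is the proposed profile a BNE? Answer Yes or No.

The buyer plays Offer low: E[Offer low] = 0.6·(11) + 0.3·(0) + 0.1·(0) = 6.6; E[Offer high] = 4.6. Best-responding. ✓
The seller (reservation value low), facing Offer low: Accept gives 2, Reject gives 3. Proposed Reject is best. ✓
The seller (reservation value moderate), facing Offer low: Accept gives 6, Reject gives -6. Proposed Accept is best. ✓
The seller (reservation value high), facing Offer low: Accept gives 13, Reject gives -7. Proposed Accept is best. ✓

Yes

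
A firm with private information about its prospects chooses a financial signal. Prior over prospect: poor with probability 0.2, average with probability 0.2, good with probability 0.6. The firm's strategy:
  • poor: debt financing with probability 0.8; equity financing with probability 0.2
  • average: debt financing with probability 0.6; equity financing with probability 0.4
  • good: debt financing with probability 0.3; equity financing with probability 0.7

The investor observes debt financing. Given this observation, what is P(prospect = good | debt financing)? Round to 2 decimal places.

0.39

P(debt financing) = 0.2·0.8 + 0.2·0.6 + 0.6·0.3 = 0.46
P(good | debt financing) = (0.6·0.3) / 0.46 = 0.18 / 0.46 = 0.391304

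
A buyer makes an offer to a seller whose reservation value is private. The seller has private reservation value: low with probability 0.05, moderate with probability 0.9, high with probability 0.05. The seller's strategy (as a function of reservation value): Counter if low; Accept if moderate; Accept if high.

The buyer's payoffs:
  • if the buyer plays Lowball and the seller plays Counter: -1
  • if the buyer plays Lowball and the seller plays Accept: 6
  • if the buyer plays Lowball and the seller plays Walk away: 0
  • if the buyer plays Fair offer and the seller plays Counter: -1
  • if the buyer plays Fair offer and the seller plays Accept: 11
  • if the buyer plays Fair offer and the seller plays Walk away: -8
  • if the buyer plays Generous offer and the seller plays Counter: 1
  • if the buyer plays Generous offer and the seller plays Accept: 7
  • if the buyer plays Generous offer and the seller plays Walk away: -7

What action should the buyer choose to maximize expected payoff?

E[Lowball] = 0.05·(-1) + 0.9·(6) + 0.05·(6) = 5.65
E[Fair offer] = 0.05·(-1) + 0.9·(11) + 0.05·(11) = 10.4
E[Generous offer] = 0.05·(1) + 0.9·(7) + 0.05·(7) = 6.7
Best response: Fair offer (10.4 is the largest).

Fair offer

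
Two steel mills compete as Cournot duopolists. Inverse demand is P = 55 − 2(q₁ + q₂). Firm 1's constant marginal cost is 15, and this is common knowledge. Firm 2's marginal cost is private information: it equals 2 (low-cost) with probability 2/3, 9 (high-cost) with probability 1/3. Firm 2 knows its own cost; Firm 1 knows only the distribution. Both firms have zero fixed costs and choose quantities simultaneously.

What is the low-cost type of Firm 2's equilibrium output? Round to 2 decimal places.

10.81

Firm 2 with cost c maximizes (55 − 2(q₁+q₂) − c)·q₂, giving q₂(c) = (55 − c − 2q₁)/4.
E[c₂] = 2/3·2 + 1/3·9 = 4.33333
Firm 1's FOC against E[q₂] yields q₁ = (55 − 2·15 + E[c₂])/6 = (55 − 30 + 4.33333)/6 = 4.88889.
q₂(low-cost) = (55 − 2 − 2·4.88889)/4 = 10.8056.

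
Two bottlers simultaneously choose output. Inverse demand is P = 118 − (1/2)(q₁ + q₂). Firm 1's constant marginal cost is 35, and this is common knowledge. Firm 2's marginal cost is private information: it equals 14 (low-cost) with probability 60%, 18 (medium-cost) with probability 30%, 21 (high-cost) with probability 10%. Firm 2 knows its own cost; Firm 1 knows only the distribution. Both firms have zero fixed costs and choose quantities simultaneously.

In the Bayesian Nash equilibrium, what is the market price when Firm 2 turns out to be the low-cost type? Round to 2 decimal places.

Firm 2 with cost c maximizes (118 − (1/2)(q₁+q₂) − c)·q₂, giving q₂(c) = (118 − c − (1/2)q₁).
E[c₂] = 0.6·14 + 0.3·18 + 0.1·21 = 15.9
Firm 1's FOC against E[q₂] yields q₁ = (118 − 2·35 + E[c₂])/(3/2) = (118 − 70 + 15.9)/(3/2) = 42.6.
q₂(low-cost) = 82.7, so P = 118 − (1/2)·(42.6 + 82.7) = 55.35.

55.35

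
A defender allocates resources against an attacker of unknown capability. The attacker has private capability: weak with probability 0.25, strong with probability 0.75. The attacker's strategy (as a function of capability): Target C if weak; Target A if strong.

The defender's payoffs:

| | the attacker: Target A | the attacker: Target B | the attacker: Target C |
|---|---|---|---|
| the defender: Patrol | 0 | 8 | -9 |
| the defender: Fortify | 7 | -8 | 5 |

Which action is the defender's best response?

Compute the defender's expected payoff for each action, taking the expectation over the attacker's type.
E[Patrol] = 0.25·(-9) + 0.75·(0) = -2.25
E[Fortify] = 0.25·(5) + 0.75·(7) = 6.5
Best response: Fortify (6.5 is the largest).

Fortify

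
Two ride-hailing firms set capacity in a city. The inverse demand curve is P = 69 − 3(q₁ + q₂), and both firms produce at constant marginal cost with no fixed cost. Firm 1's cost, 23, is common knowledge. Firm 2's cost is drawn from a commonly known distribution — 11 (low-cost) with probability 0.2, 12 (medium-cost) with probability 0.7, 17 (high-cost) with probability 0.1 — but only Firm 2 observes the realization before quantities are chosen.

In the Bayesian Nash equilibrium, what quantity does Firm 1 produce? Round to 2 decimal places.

Firm 2 with cost c maximizes (69 − 3(q₁+q₂) − c)·q₂, giving q₂(c) = (69 − c − 3q₁)/6.
E[c₂] = 0.2·11 + 0.7·12 + 0.1·17 = 12.3
Firm 1's FOC against E[q₂] yields q₁ = (69 − 2·23 + E[c₂])/9 = (69 − 46 + 12.3)/9 = 3.92222.

3.92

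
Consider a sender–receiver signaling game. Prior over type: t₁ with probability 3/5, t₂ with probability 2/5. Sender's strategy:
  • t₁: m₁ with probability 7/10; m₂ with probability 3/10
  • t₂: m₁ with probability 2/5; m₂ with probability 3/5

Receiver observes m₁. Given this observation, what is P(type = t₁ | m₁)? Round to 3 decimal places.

0.724

P(m₁) = (3/5)·(7/10) + (2/5)·(2/5) = 29/50
P(t₁ | m₁) = ((3/5)·(7/10)) / (29/50) = (21/50) / (29/50) = 21/29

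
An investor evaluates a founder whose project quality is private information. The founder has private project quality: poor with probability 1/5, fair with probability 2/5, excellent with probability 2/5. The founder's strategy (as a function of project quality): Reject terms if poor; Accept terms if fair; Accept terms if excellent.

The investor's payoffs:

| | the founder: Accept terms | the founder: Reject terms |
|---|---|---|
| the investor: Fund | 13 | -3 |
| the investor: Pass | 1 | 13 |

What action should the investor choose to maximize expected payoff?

E[Fund] = 1/5·(-3) + 2/5·(13) + 2/5·(13) = 49/5
E[Pass] = 1/5·(13) + 2/5·(1) + 2/5·(1) = 17/5
Best response: Fund (49/5 is the largest).

Fund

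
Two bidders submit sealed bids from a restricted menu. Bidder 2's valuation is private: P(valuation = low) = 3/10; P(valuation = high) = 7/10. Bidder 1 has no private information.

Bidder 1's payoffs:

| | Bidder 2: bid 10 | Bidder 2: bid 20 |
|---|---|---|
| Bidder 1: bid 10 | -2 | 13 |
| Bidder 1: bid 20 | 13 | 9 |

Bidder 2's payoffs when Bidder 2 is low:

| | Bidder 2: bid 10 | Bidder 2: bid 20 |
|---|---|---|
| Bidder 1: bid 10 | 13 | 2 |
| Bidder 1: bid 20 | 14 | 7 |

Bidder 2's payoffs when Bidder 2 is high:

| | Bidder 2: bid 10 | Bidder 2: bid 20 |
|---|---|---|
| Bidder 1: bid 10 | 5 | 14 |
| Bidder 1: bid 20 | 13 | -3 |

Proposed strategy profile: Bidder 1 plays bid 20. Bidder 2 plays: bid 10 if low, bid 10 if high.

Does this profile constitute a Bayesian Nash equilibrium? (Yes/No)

Yes

A profile is a BNE iff every type of every player is best-responding given beliefs about the other side.
Bidder 1 plays bid 20: E[bid 20] = 3/10·(13) + 7/10·(13) = 13; E[bid 10] = -2. Best-responding. ✓
Bidder 2 (valuation low), facing bid 20: bid 10 gives 14, bid 20 gives 7. Proposed bid 10 is best. ✓
Bidder 2 (valuation high), facing bid 20: bid 10 gives 13, bid 20 gives -3. Proposed bid 10 is best. ✓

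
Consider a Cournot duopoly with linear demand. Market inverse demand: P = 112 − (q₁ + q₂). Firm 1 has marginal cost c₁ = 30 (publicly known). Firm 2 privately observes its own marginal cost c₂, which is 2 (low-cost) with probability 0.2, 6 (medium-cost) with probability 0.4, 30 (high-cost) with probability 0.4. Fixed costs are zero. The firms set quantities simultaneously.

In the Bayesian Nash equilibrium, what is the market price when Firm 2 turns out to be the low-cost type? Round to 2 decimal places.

Firm 2 with cost c maximizes (112 − (q₁+q₂) − c)·q₂, giving q₂(c) = (112 − c − q₁)/2.
E[c₂] = 0.2·2 + 0.4·6 + 0.4·30 = 14.8
Firm 1's FOC against E[q₂] yields q₁ = (112 − 2·30 + E[c₂])/3 = (112 − 60 + 14.8)/3 = 22.2667.
q₂(low-cost) = 43.8667, so P = 112 − (22.2667 + 43.8667) = 45.8667.

45.87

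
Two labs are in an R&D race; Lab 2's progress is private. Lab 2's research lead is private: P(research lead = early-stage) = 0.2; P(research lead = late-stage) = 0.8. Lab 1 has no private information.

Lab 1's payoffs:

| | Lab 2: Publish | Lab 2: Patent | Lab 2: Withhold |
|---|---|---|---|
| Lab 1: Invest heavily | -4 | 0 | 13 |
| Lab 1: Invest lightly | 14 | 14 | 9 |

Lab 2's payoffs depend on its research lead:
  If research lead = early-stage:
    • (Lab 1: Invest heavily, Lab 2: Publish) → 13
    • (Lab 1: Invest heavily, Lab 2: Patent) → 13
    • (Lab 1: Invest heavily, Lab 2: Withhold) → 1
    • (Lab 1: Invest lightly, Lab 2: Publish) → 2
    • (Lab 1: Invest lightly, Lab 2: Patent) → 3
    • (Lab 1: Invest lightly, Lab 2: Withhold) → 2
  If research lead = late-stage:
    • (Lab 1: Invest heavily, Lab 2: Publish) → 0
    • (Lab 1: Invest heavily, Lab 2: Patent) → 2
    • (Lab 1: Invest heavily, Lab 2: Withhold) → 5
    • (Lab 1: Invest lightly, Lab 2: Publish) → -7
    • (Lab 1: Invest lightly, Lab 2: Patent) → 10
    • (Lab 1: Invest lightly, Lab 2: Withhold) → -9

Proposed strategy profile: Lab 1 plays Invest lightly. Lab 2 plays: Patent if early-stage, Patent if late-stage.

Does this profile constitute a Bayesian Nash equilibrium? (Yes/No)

Lab 1 plays Invest lightly: E[Invest lightly] = 0.2·(14) + 0.8·(14) = 14; E[Invest heavily] = 0. Best-responding. ✓
Lab 2 (research lead early-stage), facing Invest lightly: Publish gives 2, Patent gives 3, Withhold gives 2. Proposed Patent is best. ✓
Lab 2 (research lead late-stage), facing Invest lightly: Publish gives -7, Patent gives 10, Withhold gives -9. Proposed Patent is best. ✓

Yes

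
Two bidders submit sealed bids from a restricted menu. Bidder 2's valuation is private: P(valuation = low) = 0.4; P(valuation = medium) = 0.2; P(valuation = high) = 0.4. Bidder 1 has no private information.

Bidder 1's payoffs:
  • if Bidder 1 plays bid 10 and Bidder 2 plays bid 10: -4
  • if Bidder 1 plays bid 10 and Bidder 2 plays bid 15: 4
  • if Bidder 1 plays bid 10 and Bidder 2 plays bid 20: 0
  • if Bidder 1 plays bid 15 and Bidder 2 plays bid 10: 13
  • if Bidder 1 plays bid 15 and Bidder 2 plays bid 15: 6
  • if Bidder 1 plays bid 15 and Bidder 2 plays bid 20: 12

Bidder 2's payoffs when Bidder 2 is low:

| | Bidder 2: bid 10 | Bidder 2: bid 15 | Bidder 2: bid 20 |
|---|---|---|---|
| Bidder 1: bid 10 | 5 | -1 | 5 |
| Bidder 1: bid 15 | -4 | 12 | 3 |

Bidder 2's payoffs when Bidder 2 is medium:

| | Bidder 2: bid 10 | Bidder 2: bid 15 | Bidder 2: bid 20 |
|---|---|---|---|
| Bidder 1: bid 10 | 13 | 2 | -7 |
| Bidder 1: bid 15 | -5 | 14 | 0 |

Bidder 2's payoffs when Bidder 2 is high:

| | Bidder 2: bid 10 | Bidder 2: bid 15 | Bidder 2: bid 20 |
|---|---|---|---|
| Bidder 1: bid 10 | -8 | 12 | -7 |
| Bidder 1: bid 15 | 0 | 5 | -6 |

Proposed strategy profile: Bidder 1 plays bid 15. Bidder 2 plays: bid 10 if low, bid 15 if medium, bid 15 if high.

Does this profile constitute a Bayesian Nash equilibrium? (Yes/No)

No

Bidder 1 plays bid 15: E[bid 15] = 0.4·(13) + 0.2·(6) + 0.4·(6) = 8.8; E[bid 10] = 0.8. Best-responding. ✓
Bidder 2 (valuation low), facing bid 15: bid 10 gives -4, bid 15 gives 12, bid 20 gives 3. Proposed bid 10 is not best — profitable deviation exists. ✗
Bidder 2 (valuation medium), facing bid 15: bid 10 gives -5, bid 15 gives 14, bid 20 gives 0. Proposed bid 15 is best. ✓
Bidder 2 (valuation high), facing bid 15: bid 10 gives 0, bid 15 gives 5, bid 20 gives -6. Proposed bid 15 is best. ✓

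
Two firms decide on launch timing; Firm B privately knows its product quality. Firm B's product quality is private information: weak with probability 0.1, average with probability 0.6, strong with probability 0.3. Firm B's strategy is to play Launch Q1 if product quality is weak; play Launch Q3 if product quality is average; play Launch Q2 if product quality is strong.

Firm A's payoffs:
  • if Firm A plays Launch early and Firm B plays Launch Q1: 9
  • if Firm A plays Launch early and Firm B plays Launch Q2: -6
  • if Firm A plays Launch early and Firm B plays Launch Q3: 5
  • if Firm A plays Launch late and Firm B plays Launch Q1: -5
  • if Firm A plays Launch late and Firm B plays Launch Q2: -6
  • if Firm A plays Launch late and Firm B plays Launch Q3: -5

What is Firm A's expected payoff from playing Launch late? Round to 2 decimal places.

Take the expectation over Firm B's product quality, weighting each type's action by its prior probability.
E[Launch late] = 0.1·(-5) + 0.6·(-5) + 0.3·(-6) = (-0.5) + (-3) + (-1.8) = -5.3

-5.30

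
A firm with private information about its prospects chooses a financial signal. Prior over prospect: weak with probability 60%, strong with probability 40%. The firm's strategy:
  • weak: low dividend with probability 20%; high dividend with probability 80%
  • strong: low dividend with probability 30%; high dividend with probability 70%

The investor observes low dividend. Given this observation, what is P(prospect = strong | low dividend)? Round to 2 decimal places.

0.50

P(low dividend) = 0.6·0.2 + 0.4·0.3 = 0.24
P(strong | low dividend) = (0.4·0.3) / 0.24 = 0.12 / 0.24 = 0.5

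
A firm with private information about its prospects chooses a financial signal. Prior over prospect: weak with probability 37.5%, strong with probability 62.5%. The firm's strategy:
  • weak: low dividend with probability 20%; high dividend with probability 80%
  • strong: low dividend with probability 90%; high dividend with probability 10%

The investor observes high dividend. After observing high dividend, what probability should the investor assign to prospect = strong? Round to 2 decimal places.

0.17

Apply Bayes' rule using the sender's strategy as the likelihood.
P(high dividend) = 0.375·0.8 + 0.625·0.1 = 0.3625
P(strong | high dividend) = (0.625·0.1) / 0.3625 = 0.0625 / 0.3625 = 0.172414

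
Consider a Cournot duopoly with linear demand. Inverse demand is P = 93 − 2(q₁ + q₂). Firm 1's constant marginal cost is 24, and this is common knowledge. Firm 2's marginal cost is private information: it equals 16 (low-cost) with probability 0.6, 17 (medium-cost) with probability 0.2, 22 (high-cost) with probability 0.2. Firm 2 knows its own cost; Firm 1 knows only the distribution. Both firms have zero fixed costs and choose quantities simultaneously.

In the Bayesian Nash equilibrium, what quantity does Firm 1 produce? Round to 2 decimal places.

Firm 2 with cost c maximizes (93 − 2(q₁+q₂) − c)·q₂, giving q₂(c) = (93 − c − 2q₁)/4.
E[c₂] = 0.6·16 + 0.2·17 + 0.2·22 = 17.4
Firm 1's FOC against E[q₂] yields q₁ = (93 − 2·24 + E[c₂])/6 = (93 − 48 + 17.4)/6 = 10.4.

10.40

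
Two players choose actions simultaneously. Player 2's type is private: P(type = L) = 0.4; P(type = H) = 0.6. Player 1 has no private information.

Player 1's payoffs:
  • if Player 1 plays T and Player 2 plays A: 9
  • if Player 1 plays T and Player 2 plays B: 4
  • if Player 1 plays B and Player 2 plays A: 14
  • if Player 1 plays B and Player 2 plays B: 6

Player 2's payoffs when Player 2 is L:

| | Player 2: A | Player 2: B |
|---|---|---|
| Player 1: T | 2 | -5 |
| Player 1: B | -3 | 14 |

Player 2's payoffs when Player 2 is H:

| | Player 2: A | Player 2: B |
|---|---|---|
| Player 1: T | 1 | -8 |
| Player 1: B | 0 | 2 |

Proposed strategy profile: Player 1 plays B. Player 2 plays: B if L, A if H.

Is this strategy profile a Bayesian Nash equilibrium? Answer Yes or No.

No

Player 1 plays B: E[B] = 0.4·(6) + 0.6·(14) = 10.8; E[T] = 7. Best-responding. ✓
Player 2 (type L), facing B: A gives -3, B gives 14. Proposed B is best. ✓
Player 2 (type H), facing B: A gives 0, B gives 2. Proposed A is not best — profitable deviation exists. ✗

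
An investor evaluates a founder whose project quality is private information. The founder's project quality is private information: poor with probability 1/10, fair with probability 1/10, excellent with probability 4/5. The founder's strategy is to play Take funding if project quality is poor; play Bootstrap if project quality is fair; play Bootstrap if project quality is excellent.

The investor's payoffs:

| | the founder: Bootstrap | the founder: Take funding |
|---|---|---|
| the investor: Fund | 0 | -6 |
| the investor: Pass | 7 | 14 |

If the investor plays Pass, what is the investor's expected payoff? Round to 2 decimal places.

7.70

Take the expectation over the founder's project quality, weighting each type's action by its prior probability.
E[Pass] = 1/10·14 + 1/10·7 + 4/5·7 = 7/5 + 7/10 + 28/5 = 77/10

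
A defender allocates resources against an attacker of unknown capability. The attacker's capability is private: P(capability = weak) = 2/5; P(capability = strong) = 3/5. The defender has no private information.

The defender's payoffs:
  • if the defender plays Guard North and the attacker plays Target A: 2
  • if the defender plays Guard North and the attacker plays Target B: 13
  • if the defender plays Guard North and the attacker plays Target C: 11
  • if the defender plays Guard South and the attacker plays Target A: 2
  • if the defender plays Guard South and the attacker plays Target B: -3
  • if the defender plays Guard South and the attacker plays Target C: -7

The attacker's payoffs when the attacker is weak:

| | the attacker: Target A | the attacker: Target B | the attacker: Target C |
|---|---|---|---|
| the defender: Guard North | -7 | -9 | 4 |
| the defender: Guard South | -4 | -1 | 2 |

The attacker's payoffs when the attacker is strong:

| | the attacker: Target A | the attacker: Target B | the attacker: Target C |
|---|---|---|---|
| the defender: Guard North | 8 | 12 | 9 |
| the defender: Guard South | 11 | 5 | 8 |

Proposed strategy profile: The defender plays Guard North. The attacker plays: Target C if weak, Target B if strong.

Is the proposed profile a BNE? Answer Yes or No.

Yes

The defender plays Guard North: E[Guard North] = 2/5·(11) + 3/5·(13) = 61/5; E[Guard South] = -23/5. Best-responding. ✓
The attacker (capability weak), facing Guard North: Target A gives -7, Target B gives -9, Target C gives 4. Proposed Target C is best. ✓
The attacker (capability strong), facing Guard North: Target A gives 8, Target B gives 12, Target C gives 9. Proposed Target B is best. ✓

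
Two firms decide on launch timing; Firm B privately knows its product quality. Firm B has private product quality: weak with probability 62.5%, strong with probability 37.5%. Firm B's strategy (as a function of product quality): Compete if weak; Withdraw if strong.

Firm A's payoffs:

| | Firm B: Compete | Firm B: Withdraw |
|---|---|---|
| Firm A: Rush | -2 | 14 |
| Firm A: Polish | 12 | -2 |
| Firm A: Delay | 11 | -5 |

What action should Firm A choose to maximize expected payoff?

Compute Firm A's expected payoff for each action, taking the expectation over Firm B's type.
E[Rush] = 0.625·(-2) + 0.375·(14) = 4
E[Polish] = 0.625·(12) + 0.375·(-2) = 6.75
E[Delay] = 0.625·(11) + 0.375·(-5) = 5
Best response: Polish (6.75 is the largest).

Polish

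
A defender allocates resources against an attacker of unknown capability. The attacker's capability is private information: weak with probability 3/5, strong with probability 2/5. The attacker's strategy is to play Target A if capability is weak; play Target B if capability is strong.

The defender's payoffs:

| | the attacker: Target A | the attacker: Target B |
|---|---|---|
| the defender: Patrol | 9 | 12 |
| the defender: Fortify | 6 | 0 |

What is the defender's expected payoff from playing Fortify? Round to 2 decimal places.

E[Fortify] = 3/5·6 + 2/5·0 = 18/5 + 0 = 18/5

3.60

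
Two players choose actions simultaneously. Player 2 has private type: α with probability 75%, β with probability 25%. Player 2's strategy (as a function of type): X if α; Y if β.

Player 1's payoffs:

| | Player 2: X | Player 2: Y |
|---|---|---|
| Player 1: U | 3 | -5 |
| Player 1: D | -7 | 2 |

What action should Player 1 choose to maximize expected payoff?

E[U] = 0.75·(3) + 0.25·(-5) = 1
E[D] = 0.75·(-7) + 0.25·(2) = -4.75
Best response: U (1 is the largest).

U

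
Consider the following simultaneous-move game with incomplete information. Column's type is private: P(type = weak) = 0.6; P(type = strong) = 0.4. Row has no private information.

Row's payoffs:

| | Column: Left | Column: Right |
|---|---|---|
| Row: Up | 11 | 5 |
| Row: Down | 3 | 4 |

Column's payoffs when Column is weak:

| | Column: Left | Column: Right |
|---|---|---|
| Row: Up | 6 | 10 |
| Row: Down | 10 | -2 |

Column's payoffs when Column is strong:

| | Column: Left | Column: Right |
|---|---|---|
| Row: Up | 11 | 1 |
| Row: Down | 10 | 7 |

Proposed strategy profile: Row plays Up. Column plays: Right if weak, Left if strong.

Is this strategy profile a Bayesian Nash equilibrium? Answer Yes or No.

Yes

Row plays Up: E[Up] = 0.6·(5) + 0.4·(11) = 7.4; E[Down] = 3.6. Best-responding. ✓
Column (type weak), facing Up: Left gives 6, Right gives 10. Proposed Right is best. ✓
Column (type strong), facing Up: Left gives 11, Right gives 1. Proposed Left is best. ✓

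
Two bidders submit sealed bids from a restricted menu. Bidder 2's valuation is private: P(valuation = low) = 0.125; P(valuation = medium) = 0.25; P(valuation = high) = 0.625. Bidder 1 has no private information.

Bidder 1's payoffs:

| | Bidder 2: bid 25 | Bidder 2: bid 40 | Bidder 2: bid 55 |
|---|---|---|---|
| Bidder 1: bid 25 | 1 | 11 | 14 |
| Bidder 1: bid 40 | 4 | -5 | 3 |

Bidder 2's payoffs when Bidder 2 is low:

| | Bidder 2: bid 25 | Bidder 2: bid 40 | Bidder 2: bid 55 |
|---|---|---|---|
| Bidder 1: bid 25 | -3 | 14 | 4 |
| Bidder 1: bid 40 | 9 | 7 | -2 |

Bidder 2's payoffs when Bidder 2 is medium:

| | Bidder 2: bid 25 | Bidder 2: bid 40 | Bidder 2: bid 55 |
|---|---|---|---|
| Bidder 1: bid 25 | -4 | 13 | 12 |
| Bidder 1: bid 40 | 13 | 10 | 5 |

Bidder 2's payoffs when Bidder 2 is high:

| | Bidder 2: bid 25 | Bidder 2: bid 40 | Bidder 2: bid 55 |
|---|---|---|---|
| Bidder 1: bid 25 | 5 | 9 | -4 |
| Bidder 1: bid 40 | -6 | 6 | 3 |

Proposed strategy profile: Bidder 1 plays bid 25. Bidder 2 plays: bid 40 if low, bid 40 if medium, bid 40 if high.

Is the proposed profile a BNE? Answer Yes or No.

A profile is a BNE iff every type of every player is best-responding given beliefs about the other side.
Bidder 1 plays bid 25: E[bid 25] = 0.125·(11) + 0.25·(11) + 0.625·(11) = 11; E[bid 40] = -5. Best-responding. ✓
Bidder 2 (valuation low), facing bid 25: bid 25 gives -3, bid 40 gives 14, bid 55 gives 4. Proposed bid 40 is best. ✓
Bidder 2 (valuation medium), facing bid 25: bid 25 gives -4, bid 40 gives 13, bid 55 gives 12. Proposed bid 40 is best. ✓
Bidder 2 (valuation high), facing bid 25: bid 25 gives 5, bid 40 gives 9, bid 55 gives -4. Proposed bid 40 is best. ✓

Yes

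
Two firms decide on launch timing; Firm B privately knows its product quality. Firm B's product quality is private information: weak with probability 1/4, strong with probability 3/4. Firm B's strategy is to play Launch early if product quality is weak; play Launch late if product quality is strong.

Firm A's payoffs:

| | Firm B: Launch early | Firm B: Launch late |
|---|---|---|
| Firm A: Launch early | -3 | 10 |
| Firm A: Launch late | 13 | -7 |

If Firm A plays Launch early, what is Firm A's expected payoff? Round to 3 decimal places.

E[Launch early] = 1/4·(-3) + 3/4·10 = (-3/4) + 15/2 = 27/4

6.750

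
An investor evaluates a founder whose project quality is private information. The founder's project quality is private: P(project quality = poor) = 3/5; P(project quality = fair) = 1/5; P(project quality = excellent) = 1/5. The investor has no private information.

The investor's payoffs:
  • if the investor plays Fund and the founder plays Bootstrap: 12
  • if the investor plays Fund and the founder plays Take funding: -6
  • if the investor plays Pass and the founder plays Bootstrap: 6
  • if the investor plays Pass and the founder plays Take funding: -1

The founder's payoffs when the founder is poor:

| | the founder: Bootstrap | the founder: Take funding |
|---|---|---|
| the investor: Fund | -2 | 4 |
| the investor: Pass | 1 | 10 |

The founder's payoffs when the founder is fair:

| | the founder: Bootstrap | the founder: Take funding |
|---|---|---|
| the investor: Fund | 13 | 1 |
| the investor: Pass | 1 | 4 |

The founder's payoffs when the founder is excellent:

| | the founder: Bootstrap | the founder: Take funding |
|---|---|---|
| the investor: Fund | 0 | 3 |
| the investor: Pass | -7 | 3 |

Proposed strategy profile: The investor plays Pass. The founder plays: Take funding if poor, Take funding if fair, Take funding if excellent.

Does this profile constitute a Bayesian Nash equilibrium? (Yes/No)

Yes

The investor plays Pass: E[Pass] = 3/5·(-1) + 1/5·(-1) + 1/5·(-1) = -1; E[Fund] = -6. Best-responding. ✓
The founder (project quality poor), facing Pass: Bootstrap gives 1, Take funding gives 10. Proposed Take funding is best. ✓
The founder (project quality fair), facing Pass: Bootstrap gives 1, Take funding gives 4. Proposed Take funding is best. ✓
The founder (project quality excellent), facing Pass: Bootstrap gives -7, Take funding gives 3. Proposed Take funding is best. ✓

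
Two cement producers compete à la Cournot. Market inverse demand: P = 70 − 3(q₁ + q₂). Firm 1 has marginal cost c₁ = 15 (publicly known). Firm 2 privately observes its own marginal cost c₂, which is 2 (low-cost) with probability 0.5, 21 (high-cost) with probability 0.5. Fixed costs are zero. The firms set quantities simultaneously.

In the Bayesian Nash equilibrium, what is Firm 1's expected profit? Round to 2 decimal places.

Firm 2 with cost c maximizes (70 − 3(q₁+q₂) − c)·q₂, giving q₂(c) = (70 − c − 3q₁)/6.
E[c₂] = 0.5·2 + 0.5·21 = 11.5
Firm 1's FOC against E[q₂] yields q₁ = (70 − 2·15 + E[c₂])/9 = (70 − 30 + 11.5)/9 = 5.72222.
E[P] = 70 − 3·(q₁ + E[q₂]) = 32.1667; Firm 1's expected profit = (E[P] − 15)·q₁ = (32.1667 − 15)·5.72222 = 98.2315.

98.23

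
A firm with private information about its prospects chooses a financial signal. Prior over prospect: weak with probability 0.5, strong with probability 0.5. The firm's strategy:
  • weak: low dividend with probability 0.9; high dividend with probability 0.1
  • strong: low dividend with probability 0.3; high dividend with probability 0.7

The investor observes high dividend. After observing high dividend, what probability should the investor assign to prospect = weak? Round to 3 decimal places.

0.125

P(high dividend) = 0.5·0.1 + 0.5·0.7 = 0.4
P(weak | high dividend) = (0.5·0.1) / 0.4 = 0.05 / 0.4 = 0.125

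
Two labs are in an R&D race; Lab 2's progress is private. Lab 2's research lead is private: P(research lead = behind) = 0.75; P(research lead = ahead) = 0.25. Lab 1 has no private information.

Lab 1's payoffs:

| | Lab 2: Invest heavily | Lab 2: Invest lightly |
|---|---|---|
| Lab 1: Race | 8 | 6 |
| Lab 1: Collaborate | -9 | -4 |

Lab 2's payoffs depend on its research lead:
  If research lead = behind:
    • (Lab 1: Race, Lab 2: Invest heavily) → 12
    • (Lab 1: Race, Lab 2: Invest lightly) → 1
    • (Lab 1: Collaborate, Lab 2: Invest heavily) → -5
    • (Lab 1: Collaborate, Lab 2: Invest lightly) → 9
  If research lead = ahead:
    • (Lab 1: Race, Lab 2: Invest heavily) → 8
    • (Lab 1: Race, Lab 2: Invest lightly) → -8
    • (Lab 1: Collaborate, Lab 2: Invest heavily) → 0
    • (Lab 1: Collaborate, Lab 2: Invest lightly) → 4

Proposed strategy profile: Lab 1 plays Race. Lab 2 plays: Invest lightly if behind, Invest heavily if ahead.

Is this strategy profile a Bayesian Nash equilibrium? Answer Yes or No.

No

Lab 1 plays Race: E[Race] = 0.75·(6) + 0.25·(8) = 6.5; E[Collaborate] = -5.25. Best-responding. ✓
Lab 2 (research lead behind), facing Race: Invest heavily gives 12, Invest lightly gives 1. Proposed Invest lightly is not best — profitable deviation exists. ✗
Lab 2 (research lead ahead), facing Race: Invest heavily gives 8, Invest lightly gives -8. Proposed Invest heavily is best. ✓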